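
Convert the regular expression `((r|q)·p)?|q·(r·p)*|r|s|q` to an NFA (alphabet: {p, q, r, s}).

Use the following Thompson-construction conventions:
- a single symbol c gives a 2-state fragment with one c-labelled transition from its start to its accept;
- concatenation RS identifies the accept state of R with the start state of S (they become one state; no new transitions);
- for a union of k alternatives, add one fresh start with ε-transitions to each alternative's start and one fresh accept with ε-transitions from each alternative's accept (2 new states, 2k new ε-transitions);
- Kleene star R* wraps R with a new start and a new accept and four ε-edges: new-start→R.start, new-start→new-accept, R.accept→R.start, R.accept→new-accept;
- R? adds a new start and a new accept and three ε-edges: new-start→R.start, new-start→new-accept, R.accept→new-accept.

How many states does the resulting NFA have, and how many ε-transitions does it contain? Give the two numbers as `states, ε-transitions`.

23, 21

Building bottom-up:
Each of the 9 symbol leaves contributes 2 states and 0 ε-transitions.
  r|q = 6 states, 4 ε-transitions
  (r|q)·p = 7 states, 4 ε-transitions
  ((r|q)·p)? = 9 states, 7 ε-transitions
  r·p = 3 states, 0 ε-transitions
  (r·p)* = 5 states, 4 ε-transitions
  q·(r·p)* = 6 states, 4 ε-transitions
  ((r|q)·p)?|q·(r·p)*|r|s|q = 23 states, 21 ε-transitions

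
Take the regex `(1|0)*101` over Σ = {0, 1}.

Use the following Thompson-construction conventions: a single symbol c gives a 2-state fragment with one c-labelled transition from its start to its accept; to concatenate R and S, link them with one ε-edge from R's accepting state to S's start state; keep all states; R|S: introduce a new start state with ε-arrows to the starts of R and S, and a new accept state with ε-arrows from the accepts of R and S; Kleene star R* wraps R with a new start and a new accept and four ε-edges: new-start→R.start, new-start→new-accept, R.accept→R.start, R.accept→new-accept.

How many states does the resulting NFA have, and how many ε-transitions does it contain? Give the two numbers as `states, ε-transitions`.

14, 11

Per subexpression:
Each of the 5 symbol leaves contributes 2 states and 0 ε-transitions.
  1|0 = 6 states, 4 ε-transitions
  (1|0)* = 8 states, 8 ε-transitions
  (1|0)*101 = 14 states, 11 ε-transitions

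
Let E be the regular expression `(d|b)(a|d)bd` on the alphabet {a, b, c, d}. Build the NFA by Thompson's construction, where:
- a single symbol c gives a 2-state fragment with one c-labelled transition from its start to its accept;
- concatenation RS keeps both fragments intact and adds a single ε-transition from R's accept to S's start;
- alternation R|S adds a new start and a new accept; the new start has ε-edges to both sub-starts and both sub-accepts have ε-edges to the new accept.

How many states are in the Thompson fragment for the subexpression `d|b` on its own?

6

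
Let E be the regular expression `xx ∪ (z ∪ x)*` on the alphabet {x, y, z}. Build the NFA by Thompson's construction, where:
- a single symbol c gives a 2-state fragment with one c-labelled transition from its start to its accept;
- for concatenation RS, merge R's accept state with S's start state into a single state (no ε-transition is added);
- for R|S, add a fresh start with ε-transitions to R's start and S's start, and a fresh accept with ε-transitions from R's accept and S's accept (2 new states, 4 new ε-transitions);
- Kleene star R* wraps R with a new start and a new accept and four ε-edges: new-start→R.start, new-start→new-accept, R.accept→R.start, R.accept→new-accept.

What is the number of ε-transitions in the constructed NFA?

12

Bottom-up over the parse tree:
Each of the 4 symbol leaves contributes 0 ε-transitions.
  xx = 0 ε-transitions
  z ∪ x = 4 ε-transitions
  (z ∪ x)* = 8 ε-transitions
  xx ∪ (z ∪ x)* = 12 ε-transitions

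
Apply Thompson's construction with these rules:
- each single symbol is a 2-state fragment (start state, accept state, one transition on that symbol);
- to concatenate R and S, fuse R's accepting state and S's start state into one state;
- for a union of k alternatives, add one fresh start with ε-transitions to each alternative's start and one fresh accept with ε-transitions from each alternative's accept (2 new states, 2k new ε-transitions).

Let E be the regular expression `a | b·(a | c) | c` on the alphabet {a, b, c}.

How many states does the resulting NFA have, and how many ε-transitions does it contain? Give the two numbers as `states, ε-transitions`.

13, 10

Recursing over subexpressions:
Each of the 5 symbol leaves contributes 2 states and 0 ε-transitions.
  a | c → 6 states, 4 ε-transitions
  b·(a | c) → 7 states, 4 ε-transitions
  a | b·(a | c) | c → 13 states, 10 ε-transitions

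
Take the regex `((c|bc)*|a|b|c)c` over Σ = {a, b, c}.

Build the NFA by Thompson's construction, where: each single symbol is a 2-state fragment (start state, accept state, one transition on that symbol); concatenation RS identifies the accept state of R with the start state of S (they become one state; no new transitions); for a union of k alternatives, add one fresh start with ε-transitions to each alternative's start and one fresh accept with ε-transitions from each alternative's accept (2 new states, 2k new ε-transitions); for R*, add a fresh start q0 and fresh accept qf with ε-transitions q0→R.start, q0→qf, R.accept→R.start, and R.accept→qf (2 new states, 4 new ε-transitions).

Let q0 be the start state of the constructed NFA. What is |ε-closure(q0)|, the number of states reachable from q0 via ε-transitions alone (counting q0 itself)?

10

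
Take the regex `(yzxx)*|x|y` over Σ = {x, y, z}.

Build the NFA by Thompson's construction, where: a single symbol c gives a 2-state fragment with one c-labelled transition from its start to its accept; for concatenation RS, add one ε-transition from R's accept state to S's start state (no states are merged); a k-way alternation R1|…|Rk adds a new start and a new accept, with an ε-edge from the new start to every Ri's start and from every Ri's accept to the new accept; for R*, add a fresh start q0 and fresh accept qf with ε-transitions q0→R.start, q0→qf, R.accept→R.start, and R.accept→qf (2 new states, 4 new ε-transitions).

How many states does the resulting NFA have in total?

16

By structural recursion:
Each of the 6 symbol leaves contributes a 2-state fragment.
  yzxx → 8 states
  (yzxx)* → 10 states
  (yzxx)*|x|y → 16 states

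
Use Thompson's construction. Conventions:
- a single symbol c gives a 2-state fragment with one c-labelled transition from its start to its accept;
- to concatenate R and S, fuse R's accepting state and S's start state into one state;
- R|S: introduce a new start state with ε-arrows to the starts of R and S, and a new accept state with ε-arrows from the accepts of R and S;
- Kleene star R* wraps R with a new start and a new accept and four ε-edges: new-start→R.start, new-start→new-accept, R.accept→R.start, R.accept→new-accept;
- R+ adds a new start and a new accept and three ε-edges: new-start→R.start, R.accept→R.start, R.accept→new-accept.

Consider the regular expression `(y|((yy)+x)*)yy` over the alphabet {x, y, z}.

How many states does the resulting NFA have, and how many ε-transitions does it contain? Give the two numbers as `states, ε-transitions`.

14, 11

Recursing over subexpressions:
Each of the 6 symbol leaves contributes 2 states and 0 ε-transitions.
  yy : 3 states, 0 ε-transitions
  (yy)+ : 5 states, 3 ε-transitions
  (yy)+x : 6 states, 3 ε-transitions
  ((yy)+x)* : 8 states, 7 ε-transitions
  y|((yy)+x)* : 12 states, 11 ε-transitions
  (y|((yy)+x)*)yy : 14 states, 11 ε-transitions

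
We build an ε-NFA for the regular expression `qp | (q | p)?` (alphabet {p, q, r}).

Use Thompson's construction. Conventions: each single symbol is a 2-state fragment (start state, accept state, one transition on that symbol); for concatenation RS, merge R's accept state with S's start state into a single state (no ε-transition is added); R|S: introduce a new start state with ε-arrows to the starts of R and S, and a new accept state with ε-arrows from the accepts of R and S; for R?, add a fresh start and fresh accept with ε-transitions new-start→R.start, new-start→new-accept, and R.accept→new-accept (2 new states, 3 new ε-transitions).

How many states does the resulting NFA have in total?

By structural recursion:
Each of the 4 symbol leaves contributes a 2-state fragment.
  qp = 3 states
  q | p = 6 states
  (q | p)? = 8 states
  qp | (q | p)? = 13 states

13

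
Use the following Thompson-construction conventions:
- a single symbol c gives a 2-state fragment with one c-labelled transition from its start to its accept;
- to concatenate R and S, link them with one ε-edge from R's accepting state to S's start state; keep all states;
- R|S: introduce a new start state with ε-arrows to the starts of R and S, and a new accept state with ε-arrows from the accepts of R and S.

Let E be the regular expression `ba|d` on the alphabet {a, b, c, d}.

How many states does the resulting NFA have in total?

Per subexpression:
Each of the 3 symbol leaves contributes a 2-state fragment.
  ba : 4 states
  ba|d : 8 states

8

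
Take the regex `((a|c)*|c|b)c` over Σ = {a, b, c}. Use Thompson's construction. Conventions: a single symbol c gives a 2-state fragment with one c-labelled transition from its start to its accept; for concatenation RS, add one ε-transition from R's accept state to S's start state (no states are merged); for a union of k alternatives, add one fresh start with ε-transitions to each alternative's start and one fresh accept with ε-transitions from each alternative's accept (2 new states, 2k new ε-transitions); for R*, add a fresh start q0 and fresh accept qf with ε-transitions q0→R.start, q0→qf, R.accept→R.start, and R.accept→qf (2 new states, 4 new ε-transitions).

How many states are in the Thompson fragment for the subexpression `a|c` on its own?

6

Fragment for `a|c`:
Each of the 2 symbol leaves contributes a 2-state fragment.
  a|c → 6 states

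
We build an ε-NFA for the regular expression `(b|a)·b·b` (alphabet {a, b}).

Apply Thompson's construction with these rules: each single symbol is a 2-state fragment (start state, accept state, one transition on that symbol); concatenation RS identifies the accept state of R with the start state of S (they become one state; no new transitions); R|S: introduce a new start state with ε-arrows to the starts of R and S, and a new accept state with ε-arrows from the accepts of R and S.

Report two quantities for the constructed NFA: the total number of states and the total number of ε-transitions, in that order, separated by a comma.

8, 4

Recursing over subexpressions:
Each of the 4 symbol leaves contributes 2 states and 0 ε-transitions.
  b|a → 6 states, 4 ε-transitions
  (b|a)·b·b → 8 states, 4 ε-transitions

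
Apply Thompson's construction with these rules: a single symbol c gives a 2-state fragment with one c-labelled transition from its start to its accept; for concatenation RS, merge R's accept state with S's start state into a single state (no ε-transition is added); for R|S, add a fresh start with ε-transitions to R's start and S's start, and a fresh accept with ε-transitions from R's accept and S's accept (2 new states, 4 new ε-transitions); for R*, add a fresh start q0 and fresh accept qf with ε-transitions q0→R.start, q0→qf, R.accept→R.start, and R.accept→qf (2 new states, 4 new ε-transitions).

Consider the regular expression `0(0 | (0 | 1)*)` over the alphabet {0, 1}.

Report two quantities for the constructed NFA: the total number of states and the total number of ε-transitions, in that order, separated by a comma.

13, 12

By structural recursion:
Each of the 4 symbol leaves contributes 2 states and 0 ε-transitions.
  0 | 1 — 6 states, 4 ε-transitions
  (0 | 1)* — 8 states, 8 ε-transitions
  0 | (0 | 1)* — 12 states, 12 ε-transitions
  0(0 | (0 | 1)*) — 13 states, 12 ε-transitions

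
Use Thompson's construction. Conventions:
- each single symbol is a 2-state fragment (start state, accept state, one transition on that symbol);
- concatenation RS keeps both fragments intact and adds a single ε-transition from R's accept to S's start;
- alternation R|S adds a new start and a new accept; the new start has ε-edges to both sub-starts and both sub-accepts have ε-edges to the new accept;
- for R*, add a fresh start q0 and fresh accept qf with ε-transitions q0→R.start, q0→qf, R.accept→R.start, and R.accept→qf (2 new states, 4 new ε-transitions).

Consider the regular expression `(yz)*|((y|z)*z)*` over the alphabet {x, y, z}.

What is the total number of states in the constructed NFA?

20

Bottom-up over the parse tree:
Each of the 5 symbol leaves contributes a 2-state fragment.
  yz — 4 states
  (yz)* — 6 states
  y|z — 6 states
  (y|z)* — 8 states
  (y|z)*z — 10 states
  ((y|z)*z)* — 12 states
  (yz)*|((y|z)*z)* — 20 states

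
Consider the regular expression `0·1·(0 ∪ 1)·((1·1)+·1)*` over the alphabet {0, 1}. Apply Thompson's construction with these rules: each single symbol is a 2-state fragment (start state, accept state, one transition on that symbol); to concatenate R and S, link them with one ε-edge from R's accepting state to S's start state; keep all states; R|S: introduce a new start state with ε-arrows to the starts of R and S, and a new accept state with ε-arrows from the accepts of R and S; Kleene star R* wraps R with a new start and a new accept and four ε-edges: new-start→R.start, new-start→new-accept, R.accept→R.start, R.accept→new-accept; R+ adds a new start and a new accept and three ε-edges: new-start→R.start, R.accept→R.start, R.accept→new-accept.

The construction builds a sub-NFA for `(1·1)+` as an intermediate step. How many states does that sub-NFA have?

6

Fragment for `(1·1)+`:
Each of the 2 symbol leaves contributes a 2-state fragment.
  1·1 → 4 states
  (1·1)+ → 6 states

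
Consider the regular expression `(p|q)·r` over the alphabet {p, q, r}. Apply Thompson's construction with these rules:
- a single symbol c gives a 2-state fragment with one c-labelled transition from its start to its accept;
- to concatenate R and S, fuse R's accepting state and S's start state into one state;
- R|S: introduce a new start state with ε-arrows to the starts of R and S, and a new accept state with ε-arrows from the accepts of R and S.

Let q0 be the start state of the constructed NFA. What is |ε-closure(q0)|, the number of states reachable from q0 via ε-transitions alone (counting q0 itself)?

3

Compute the ε-closure size of each fragment's start state recursively; a symbol fragment's start has no outgoing ε-edge, so its closure is just itself (size 1).
  p|q → |closure| = 1 + 1 + 1 = 3 (the new accept is not ε-reachable since no branch accepts ε)
  (p|q)·r → |closure| equals the left operand's closure size = 3 (its accept is not ε-reachable, so the closure stops there)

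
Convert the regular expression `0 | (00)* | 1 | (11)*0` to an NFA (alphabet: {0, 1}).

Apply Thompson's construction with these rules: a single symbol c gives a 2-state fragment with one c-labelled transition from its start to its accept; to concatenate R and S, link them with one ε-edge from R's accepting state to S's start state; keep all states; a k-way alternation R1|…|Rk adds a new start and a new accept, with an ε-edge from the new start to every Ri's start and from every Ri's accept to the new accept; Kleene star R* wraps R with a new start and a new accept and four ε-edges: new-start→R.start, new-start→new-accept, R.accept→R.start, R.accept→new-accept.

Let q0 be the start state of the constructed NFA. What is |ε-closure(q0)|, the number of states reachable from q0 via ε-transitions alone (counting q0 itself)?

11

Work bottom-up. For each fragment F, track |ε-closure(F.start)| and whether F's accept lies in that closure (i.e. whether F accepts ε). A single-symbol fragment has closure size 1 and does not accept ε.
  00 — same as the first factor's closure: |closure| = 1
  (00)* — |closure| = 1 (new start) + 1 (body) + 1 (new accept) = 3
  11 — |closure| equals the left operand's closure size = 1 (its accept is not ε-reachable, so the closure stops there)
  (11)* — the star's fresh start ε-reaches both the body's start and the fresh accept: |closure| = 2 + 1 = 3
  (11)*0 — the left operand accepts ε, so the closure extends into the next operand (via the concat ε-link); |closure| = 3 + 1 = 4
  0 | (00)* | 1 | (11)*0 — new start ε-reaches every alternative's start; at least one alternative accepts ε, so the union's new accept is reached too: |closure| = 1 + 1 + 3 + 1 + 4 + 1 = 11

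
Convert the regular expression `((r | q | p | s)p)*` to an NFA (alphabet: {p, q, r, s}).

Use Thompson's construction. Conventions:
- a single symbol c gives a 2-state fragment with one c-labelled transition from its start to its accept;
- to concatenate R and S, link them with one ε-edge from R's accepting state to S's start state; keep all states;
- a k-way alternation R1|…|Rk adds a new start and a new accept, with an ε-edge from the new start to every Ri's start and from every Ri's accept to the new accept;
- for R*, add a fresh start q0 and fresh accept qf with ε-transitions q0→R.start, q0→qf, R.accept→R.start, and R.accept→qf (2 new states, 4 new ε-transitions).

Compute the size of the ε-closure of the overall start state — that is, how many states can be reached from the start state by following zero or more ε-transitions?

Let C(F) = |ε-closure(F.start)| within fragment F, and note whether F accepts ε. Symbol fragments have C = 1 and do not accept ε. Then:
  r | q | p | s — new start ε-reaches every alternative's start; none of them accept ε, so the new accept is not reached: C = 1 + 1 + 1 + 1 + 1 = 5
  (r | q | p | s)p — C equals the left operand's closure size = 5 (its accept is not ε-reachable, so the closure stops there)
  ((r | q | p | s)p)* — C = 1 (new start) + 5 (body) + 1 (new accept) = 7

7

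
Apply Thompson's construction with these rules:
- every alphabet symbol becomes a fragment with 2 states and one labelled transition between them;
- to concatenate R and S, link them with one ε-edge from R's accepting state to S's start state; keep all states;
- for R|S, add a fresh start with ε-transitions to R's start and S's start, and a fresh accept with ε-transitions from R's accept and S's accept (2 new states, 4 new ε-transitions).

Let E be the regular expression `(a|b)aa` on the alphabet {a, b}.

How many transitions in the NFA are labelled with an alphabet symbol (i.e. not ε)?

Recursing over subexpressions:
Each of the 4 symbol leaves contributes exactly 1 symbol transition.
  a|b — 2 symbol transitions
  (a|b)aa — 4 symbol transitions

4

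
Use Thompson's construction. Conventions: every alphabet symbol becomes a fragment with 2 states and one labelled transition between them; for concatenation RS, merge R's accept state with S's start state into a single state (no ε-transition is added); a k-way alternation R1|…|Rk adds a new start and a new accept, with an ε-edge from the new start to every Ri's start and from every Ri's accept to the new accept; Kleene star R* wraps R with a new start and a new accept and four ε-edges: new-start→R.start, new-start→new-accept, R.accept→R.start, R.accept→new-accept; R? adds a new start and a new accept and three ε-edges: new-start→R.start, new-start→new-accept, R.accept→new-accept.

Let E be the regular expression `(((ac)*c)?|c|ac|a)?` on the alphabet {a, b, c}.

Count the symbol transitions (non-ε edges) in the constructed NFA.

7

By structural recursion:
Each of the 7 symbol leaves contributes exactly 1 symbol transition.
  ac — 2 symbol transitions
  (ac)* — 2 symbol transitions
  (ac)*c — 3 symbol transitions
  ((ac)*c)? — 3 symbol transitions
  ac — 2 symbol transitions
  ((ac)*c)?|c|ac|a — 7 symbol transitions
  (((ac)*c)?|c|ac|a)? — 7 symbol transitions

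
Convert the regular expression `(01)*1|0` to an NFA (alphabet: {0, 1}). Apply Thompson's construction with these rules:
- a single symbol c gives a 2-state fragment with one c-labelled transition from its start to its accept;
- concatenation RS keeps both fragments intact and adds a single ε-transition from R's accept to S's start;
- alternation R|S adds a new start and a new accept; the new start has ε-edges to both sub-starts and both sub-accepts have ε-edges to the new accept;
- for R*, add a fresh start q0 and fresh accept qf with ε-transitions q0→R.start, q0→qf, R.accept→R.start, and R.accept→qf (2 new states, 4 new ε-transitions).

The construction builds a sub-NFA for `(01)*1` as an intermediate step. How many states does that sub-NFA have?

Fragment for `(01)*1`:
Each of the 3 symbol leaves contributes a 2-state fragment.
  01 : 4 states
  (01)* : 6 states
  (01)*1 : 8 states

8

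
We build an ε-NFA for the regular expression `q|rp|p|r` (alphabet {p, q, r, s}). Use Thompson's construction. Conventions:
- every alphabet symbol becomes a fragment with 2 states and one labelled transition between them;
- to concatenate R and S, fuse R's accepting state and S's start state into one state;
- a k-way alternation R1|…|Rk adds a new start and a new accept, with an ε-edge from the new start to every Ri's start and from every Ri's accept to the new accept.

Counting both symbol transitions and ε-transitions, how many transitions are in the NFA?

13

Building bottom-up:
Each of the 5 symbol leaves contributes 1 transition (1 symbol, 0 ε).
  rp : 2 transitions (2 symbol, 0 ε)
  q|rp|p|r : 13 transitions (5 symbol, 8 ε)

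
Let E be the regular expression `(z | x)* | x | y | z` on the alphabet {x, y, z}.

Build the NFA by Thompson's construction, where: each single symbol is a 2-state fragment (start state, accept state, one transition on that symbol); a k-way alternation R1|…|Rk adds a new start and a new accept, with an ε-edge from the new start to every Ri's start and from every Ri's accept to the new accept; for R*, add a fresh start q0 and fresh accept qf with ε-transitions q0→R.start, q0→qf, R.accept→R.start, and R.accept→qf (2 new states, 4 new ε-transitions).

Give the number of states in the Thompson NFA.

16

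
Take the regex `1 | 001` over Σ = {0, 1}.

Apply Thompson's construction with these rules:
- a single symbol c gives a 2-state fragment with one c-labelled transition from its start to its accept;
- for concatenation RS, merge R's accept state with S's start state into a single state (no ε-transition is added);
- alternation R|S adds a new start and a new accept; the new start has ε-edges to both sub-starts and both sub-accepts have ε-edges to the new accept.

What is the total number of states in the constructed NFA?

By structural recursion:
Each of the 4 symbol leaves contributes a 2-state fragment.
  001 : 4 states
  1 | 001 : 8 states

8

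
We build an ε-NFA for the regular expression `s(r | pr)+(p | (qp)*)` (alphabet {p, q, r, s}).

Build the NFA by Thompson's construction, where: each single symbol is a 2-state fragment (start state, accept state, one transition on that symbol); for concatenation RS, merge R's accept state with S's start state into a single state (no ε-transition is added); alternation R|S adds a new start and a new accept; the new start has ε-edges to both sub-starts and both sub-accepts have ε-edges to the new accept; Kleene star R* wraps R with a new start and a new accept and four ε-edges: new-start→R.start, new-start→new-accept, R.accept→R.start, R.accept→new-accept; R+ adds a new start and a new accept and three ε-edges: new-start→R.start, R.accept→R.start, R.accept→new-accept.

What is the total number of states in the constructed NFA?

Building bottom-up:
Each of the 7 symbol leaves contributes a 2-state fragment.
  pr — 3 states
  r | pr — 7 states
  (r | pr)+ — 9 states
  qp — 3 states
  (qp)* — 5 states
  p | (qp)* — 9 states
  s(r | pr)+(p | (qp)*) — 18 states

18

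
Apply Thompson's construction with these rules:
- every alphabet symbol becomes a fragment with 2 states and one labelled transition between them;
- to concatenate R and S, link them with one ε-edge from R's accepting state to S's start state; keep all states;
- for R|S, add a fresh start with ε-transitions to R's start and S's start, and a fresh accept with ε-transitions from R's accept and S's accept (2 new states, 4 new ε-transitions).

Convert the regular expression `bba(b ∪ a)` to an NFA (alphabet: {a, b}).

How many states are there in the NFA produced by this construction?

Per subexpression:
Each of the 5 symbol leaves contributes a 2-state fragment.
  b ∪ a : 6 states
  bba(b ∪ a) : 12 states

12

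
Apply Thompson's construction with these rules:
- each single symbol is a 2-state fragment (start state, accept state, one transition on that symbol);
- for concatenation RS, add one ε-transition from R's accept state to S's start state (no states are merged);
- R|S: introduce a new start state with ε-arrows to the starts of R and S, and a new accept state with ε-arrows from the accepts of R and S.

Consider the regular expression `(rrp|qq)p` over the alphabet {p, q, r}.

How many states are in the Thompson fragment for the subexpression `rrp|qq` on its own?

12

Fragment for `rrp|qq`:
Each of the 5 symbol leaves contributes a 2-state fragment.
  rrp : 6 states
  qq : 4 states
  rrp|qq : 12 states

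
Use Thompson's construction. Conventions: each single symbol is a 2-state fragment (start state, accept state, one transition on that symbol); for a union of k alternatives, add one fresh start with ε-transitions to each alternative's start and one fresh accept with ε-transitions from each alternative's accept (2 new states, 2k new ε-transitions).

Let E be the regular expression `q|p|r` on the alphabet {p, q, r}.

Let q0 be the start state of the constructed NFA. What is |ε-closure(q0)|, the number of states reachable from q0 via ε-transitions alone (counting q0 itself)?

4

Let C(F) = |ε-closure(F.start)| within fragment F, and note whether F accepts ε. Symbol fragments have C = 1 and do not accept ε. Then:
  q|p|r → C = 1 + 1 + 1 + 1 = 4 (the new accept is not ε-reachable since no branch accepts ε)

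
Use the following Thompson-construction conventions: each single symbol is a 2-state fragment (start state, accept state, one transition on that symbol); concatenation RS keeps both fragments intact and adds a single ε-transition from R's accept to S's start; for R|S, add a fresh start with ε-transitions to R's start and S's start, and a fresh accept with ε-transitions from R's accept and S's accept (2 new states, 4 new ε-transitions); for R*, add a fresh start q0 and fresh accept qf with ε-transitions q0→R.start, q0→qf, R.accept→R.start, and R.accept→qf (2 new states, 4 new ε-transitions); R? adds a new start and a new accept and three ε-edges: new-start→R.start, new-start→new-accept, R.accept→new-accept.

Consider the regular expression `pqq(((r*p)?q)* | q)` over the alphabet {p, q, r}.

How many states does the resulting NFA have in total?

22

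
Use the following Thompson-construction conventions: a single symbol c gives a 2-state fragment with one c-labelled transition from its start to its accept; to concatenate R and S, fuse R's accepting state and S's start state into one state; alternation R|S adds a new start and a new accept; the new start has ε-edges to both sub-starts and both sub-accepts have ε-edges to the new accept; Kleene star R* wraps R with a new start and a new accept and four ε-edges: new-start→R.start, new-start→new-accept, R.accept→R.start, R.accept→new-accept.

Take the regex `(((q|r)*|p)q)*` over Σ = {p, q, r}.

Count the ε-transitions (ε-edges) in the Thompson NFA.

Recursing over subexpressions:
Each of the 4 symbol leaves contributes 0 ε-transitions.
  q|r = 4 ε-transitions
  (q|r)* = 8 ε-transitions
  (q|r)*|p = 12 ε-transitions
  ((q|r)*|p)q = 12 ε-transitions
  (((q|r)*|p)q)* = 16 ε-transitions

16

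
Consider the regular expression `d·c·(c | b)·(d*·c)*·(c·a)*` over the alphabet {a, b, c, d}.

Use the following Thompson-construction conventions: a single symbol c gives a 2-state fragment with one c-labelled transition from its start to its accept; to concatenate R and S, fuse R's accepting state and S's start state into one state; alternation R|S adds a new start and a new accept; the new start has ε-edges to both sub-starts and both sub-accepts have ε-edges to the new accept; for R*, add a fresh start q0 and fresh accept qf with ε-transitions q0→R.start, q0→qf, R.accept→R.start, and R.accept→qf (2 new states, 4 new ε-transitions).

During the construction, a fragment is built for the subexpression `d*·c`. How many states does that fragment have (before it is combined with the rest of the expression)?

Fragment for `d*·c`:
Each of the 2 symbol leaves contributes a 2-state fragment.
  d* = 4 states
  d*·c = 5 states

5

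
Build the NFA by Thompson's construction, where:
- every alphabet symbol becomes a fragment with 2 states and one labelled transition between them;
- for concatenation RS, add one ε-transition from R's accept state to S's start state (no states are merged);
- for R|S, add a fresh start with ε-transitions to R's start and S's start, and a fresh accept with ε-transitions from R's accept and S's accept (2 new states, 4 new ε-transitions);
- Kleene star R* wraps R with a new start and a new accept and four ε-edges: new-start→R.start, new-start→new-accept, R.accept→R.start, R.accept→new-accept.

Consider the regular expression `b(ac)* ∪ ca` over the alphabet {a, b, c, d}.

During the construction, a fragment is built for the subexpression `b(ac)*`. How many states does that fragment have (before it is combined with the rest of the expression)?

8

Fragment for `b(ac)*`:
Each of the 3 symbol leaves contributes a 2-state fragment.
  ac — 4 states
  (ac)* — 6 states
  b(ac)* — 8 states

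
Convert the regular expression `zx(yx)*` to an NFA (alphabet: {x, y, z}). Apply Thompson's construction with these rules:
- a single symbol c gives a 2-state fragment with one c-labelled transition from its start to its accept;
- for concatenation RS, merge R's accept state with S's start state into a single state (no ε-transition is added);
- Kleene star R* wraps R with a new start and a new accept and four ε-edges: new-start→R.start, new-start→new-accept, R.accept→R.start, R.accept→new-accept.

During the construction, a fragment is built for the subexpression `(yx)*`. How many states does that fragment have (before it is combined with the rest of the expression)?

Fragment for `(yx)*`:
Each of the 2 symbol leaves contributes a 2-state fragment.
  yx : 3 states
  (yx)* : 5 states

5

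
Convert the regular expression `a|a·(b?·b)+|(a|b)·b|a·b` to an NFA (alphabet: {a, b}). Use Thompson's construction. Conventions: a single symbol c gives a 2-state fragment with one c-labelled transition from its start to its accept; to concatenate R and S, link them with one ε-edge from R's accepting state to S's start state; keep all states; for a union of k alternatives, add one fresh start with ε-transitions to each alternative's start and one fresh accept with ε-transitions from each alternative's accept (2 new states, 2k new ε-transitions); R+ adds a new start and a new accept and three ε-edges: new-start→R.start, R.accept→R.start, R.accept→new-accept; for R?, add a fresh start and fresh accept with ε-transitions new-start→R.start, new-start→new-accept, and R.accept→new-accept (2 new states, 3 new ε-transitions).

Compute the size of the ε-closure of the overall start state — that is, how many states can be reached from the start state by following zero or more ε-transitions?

Work bottom-up. For each fragment F, track |ε-closure(F.start)| and whether F's accept lies in that closure (i.e. whether F accepts ε). A single-symbol fragment has closure size 1 and does not accept ε.
  b? → |ε-closure| = 1 (new start) + 1 (body) + 1 (new accept, via ε) = 3
  b?·b → the left operand accepts ε, so the closure extends into the next operand (via the concat ε-link); |ε-closure| = 3 + 1 = 4
  (b?·b)+ → |ε-closure| = 1 + 4 = 5 (the body doesn't accept ε, so the new accept is not reached)
  a·(b?·b)+ → same as the first factor's closure: |ε-closure| = 1
  a|b → new start ε-reaches every alternative's start; none of them accept ε, so the new accept is not reached: |ε-closure| = 1 + 1 + 1 = 3
  (a|b)·b → |ε-closure| equals the left operand's closure size = 3 (its accept is not ε-reachable, so the closure stops there)
  a·b → |ε-closure| equals the left operand's closure size = 1 (its accept is not ε-reachable, so the closure stops there)
  a|a·(b?·b)+|(a|b)·b|a·b → |ε-closure| = 1 + 1 + 1 + 3 + 1 = 7 (the new accept is not ε-reachable since no branch accepts ε)

7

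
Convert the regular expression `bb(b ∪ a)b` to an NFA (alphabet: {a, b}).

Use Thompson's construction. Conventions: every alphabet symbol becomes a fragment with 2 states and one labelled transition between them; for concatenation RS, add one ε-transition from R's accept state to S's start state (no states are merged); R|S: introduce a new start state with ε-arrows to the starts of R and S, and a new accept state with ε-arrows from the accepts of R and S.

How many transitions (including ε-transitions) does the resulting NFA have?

12

Building bottom-up:
Each of the 5 symbol leaves contributes 1 transition (1 symbol, 0 ε).
  b ∪ a — 6 transitions (2 symbol, 4 ε)
  bb(b ∪ a)b — 12 transitions (5 symbol, 7 ε)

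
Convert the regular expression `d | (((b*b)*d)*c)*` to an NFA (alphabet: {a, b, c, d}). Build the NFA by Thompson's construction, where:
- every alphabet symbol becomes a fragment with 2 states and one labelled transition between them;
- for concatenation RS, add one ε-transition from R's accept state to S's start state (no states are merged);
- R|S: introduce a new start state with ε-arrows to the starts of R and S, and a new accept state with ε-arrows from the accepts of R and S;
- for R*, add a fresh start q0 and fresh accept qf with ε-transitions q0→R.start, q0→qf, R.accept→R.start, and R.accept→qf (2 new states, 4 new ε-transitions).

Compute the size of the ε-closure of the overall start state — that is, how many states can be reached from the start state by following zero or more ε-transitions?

Work bottom-up. For each fragment F, track |ε-closure(F.start)| and whether F's accept lies in that closure (i.e. whether F accepts ε). A single-symbol fragment has closure size 1 and does not accept ε.
  b* : new start has ε-edges to the inner start and to the new accept, so C = 2 + 1 = 3
  b*b : the left operand accepts ε, so the closure extends into the next operand (via the concat ε-link); C = 3 + 1 = 4
  (b*b)* : C = 1 (new start) + 4 (body) + 1 (new accept) = 6
  (b*b)*d : C = 6 + 1 = 7 (closure spills across the concat boundary because the left factor accepts ε)
  ((b*b)*d)* : new start has ε-edges to the inner start and to the new accept, so C = 2 + 7 = 9
  ((b*b)*d)*c : the left operand accepts ε, so the closure extends into the next operand (via the concat ε-link); C = 9 + 1 = 10
  (((b*b)*d)*c)* : new start has ε-edges to the inner start and to the new accept, so C = 2 + 10 = 12
  d | (((b*b)*d)*c)* : new start ε-reaches every alternative's start; at least one alternative accepts ε, so the union's new accept is reached too: C = 1 + 1 + 12 + 1 = 15

15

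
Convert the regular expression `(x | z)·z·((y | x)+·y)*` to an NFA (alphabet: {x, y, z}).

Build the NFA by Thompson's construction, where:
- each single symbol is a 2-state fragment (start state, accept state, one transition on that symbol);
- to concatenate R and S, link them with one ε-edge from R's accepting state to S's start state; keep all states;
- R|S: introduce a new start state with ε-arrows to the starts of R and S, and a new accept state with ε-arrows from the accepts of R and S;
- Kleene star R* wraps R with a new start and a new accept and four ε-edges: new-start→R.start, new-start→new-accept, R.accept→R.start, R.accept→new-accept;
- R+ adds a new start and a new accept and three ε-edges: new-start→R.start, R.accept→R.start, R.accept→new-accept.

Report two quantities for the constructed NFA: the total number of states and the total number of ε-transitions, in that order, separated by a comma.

20, 18

Per subexpression:
Each of the 6 symbol leaves contributes 2 states and 0 ε-transitions.
  x | z = 6 states, 4 ε-transitions
  y | x = 6 states, 4 ε-transitions
  (y | x)+ = 8 states, 7 ε-transitions
  (y | x)+·y = 10 states, 8 ε-transitions
  ((y | x)+·y)* = 12 states, 12 ε-transitions
  (x | z)·z·((y | x)+·y)* = 20 states, 18 ε-transitions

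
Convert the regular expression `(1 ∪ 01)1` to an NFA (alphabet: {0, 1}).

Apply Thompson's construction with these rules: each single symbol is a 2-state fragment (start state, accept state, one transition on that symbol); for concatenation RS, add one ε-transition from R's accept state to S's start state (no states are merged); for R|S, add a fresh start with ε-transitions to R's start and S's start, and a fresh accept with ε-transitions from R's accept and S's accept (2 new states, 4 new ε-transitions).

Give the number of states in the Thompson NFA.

Recursing over subexpressions:
Each of the 4 symbol leaves contributes a 2-state fragment.
  01 : 4 states
  1 ∪ 01 : 8 states
  (1 ∪ 01)1 : 10 states

10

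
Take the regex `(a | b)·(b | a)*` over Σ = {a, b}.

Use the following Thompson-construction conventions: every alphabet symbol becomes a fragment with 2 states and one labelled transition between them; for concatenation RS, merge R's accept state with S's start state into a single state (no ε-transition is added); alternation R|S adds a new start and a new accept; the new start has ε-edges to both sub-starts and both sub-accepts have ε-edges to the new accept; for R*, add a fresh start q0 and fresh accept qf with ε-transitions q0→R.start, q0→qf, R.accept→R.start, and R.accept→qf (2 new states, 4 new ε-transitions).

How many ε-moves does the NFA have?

Building bottom-up:
Each of the 4 symbol leaves contributes 0 ε-transitions.
  a | b = 4 ε-transitions
  b | a = 4 ε-transitions
  (b | a)* = 8 ε-transitions
  (a | b)·(b | a)* = 12 ε-transitions

12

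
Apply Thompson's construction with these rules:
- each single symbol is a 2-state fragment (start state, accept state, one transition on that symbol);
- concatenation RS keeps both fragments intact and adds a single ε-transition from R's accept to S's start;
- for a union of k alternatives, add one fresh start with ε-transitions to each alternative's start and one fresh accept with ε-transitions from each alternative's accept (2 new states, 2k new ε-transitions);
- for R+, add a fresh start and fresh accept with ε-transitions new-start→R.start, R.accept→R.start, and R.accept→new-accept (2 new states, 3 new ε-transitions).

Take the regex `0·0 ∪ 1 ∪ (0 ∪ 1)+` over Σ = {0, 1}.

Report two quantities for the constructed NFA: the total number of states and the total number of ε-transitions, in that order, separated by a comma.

16, 14

Building bottom-up:
Each of the 5 symbol leaves contributes 2 states and 0 ε-transitions.
  0·0 : 4 states, 1 ε-transition
  0 ∪ 1 : 6 states, 4 ε-transitions
  (0 ∪ 1)+ : 8 states, 7 ε-transitions
  0·0 ∪ 1 ∪ (0 ∪ 1)+ : 16 states, 14 ε-transitions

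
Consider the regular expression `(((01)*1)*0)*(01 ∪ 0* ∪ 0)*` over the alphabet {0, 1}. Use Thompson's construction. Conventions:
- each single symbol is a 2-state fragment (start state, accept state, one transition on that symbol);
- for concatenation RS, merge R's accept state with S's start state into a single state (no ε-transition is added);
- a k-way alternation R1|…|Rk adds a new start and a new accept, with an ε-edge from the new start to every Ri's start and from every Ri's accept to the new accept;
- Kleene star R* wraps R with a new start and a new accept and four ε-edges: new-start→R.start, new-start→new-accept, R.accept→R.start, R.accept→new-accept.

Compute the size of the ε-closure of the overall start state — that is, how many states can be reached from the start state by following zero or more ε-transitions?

Work bottom-up. For each fragment F, track |ε-closure(F.start)| and whether F's accept lies in that closure (i.e. whether F accepts ε). A single-symbol fragment has closure size 1 and does not accept ε.
  01 — C equals the left operand's closure size = 1 (its accept is not ε-reachable, so the closure stops there)
  (01)* — the star's fresh start ε-reaches both the body's start and the fresh accept: C = 2 + 1 = 3
  (01)*1 — the left operand accepts ε, so the closure extends into the next operand (the shared merged state is already counted); C = 3 + (1−1) = 3
  ((01)*1)* — new start has ε-edges to the inner start and to the new accept, so C = 2 + 3 = 5
  ((01)*1)*0 — C = 5 + (1−1) = 5 (closure spills across the concat boundary because the left factor accepts ε)
  (((01)*1)*0)* — new start has ε-edges to the inner start and to the new accept, so C = 2 + 5 = 7
  01 — same as the first factor's closure: C = 1
  0* — the star's fresh start ε-reaches both the body's start and the fresh accept: C = 2 + 1 = 3
  01 ∪ 0* ∪ 0 — new start ε-reaches every alternative's start; at least one alternative accepts ε, so the union's new accept is reached too: C = 1 + 1 + 3 + 1 + 1 = 7
  (01 ∪ 0* ∪ 0)* — new start has ε-edges to the inner start and to the new accept, so C = 2 + 7 = 9
  (((01)*1)*0)*(01 ∪ 0* ∪ 0)* — the left operand accepts ε, so the closure extends into the next operand (the shared merged state is already counted); C = 7 + (9−1) = 15

15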